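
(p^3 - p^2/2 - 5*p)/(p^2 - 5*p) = (p^2 - p/2 - 5)/(p - 5)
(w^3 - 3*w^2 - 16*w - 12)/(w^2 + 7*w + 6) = (w^2 - 4*w - 12)/(w + 6)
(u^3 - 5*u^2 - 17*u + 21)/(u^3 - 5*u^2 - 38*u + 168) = (u^2 + 2*u - 3)/(u^2 + 2*u - 24)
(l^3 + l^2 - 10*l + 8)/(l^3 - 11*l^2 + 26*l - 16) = (l + 4)/(l - 8)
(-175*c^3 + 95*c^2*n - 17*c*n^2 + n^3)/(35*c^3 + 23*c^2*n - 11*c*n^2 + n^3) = (-5*c + n)/(c + n)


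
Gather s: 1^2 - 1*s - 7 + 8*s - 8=7*s - 14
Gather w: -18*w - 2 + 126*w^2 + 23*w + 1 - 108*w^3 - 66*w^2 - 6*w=-108*w^3 + 60*w^2 - w - 1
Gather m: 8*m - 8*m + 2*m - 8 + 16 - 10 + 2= 2*m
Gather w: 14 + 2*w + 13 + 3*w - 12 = 5*w + 15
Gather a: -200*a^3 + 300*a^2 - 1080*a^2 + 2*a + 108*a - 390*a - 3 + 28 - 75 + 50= -200*a^3 - 780*a^2 - 280*a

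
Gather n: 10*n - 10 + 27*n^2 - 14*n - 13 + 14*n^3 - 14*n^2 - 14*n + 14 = 14*n^3 + 13*n^2 - 18*n - 9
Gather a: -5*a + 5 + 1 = 6 - 5*a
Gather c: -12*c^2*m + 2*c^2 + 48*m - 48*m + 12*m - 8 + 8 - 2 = c^2*(2 - 12*m) + 12*m - 2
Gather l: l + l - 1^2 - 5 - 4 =2*l - 10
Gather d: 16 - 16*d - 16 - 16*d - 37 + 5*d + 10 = -27*d - 27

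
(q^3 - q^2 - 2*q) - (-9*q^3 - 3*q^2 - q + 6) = 10*q^3 + 2*q^2 - q - 6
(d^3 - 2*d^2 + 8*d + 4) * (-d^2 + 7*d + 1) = -d^5 + 9*d^4 - 21*d^3 + 50*d^2 + 36*d + 4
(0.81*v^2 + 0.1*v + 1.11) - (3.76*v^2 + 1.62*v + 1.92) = -2.95*v^2 - 1.52*v - 0.81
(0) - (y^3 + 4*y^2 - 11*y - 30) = -y^3 - 4*y^2 + 11*y + 30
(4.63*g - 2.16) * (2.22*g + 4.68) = 10.2786*g^2 + 16.8732*g - 10.1088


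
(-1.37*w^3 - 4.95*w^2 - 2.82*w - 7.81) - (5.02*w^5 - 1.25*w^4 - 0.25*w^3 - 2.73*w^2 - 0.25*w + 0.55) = -5.02*w^5 + 1.25*w^4 - 1.12*w^3 - 2.22*w^2 - 2.57*w - 8.36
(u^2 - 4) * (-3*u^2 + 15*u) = -3*u^4 + 15*u^3 + 12*u^2 - 60*u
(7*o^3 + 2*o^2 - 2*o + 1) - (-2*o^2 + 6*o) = 7*o^3 + 4*o^2 - 8*o + 1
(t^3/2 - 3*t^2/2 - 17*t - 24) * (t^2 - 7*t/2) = t^5/2 - 13*t^4/4 - 47*t^3/4 + 71*t^2/2 + 84*t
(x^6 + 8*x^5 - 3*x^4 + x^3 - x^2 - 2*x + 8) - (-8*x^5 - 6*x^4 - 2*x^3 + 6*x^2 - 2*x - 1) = x^6 + 16*x^5 + 3*x^4 + 3*x^3 - 7*x^2 + 9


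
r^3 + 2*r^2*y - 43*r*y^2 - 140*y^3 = (r - 7*y)*(r + 4*y)*(r + 5*y)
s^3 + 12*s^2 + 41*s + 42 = (s + 2)*(s + 3)*(s + 7)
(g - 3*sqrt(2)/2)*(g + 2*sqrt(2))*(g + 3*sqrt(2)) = g^3 + 7*sqrt(2)*g^2/2 - 3*g - 18*sqrt(2)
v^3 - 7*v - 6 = (v - 3)*(v + 1)*(v + 2)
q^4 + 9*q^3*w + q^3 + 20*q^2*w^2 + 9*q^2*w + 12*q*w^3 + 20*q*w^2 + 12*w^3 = (q + 1)*(q + w)*(q + 2*w)*(q + 6*w)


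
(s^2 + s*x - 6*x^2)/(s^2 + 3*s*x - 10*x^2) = (s + 3*x)/(s + 5*x)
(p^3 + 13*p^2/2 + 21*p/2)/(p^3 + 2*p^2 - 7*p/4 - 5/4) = 2*p*(2*p^2 + 13*p + 21)/(4*p^3 + 8*p^2 - 7*p - 5)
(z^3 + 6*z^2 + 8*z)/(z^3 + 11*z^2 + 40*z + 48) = z*(z + 2)/(z^2 + 7*z + 12)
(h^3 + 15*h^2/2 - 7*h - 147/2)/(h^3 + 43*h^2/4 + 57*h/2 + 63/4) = 2*(2*h^2 + h - 21)/(4*h^2 + 15*h + 9)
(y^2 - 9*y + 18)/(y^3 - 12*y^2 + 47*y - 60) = (y - 6)/(y^2 - 9*y + 20)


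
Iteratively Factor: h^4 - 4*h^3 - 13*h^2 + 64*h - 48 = (h - 1)*(h^3 - 3*h^2 - 16*h + 48) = (h - 1)*(h + 4)*(h^2 - 7*h + 12) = (h - 3)*(h - 1)*(h + 4)*(h - 4)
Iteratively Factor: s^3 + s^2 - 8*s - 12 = (s + 2)*(s^2 - s - 6) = (s + 2)^2*(s - 3)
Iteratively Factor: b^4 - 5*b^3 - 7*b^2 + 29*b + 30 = (b + 1)*(b^3 - 6*b^2 - b + 30) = (b - 5)*(b + 1)*(b^2 - b - 6) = (b - 5)*(b + 1)*(b + 2)*(b - 3)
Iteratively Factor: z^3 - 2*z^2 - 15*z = (z + 3)*(z^2 - 5*z) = z*(z + 3)*(z - 5)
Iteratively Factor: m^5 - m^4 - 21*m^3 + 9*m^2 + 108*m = (m)*(m^4 - m^3 - 21*m^2 + 9*m + 108) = m*(m + 3)*(m^3 - 4*m^2 - 9*m + 36) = m*(m - 3)*(m + 3)*(m^2 - m - 12) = m*(m - 4)*(m - 3)*(m + 3)*(m + 3)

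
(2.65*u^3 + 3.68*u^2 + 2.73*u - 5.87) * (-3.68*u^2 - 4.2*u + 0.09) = -9.752*u^5 - 24.6724*u^4 - 25.2639*u^3 + 10.4668*u^2 + 24.8997*u - 0.5283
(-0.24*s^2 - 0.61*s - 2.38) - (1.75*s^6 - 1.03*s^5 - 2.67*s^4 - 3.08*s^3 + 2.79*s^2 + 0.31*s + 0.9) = -1.75*s^6 + 1.03*s^5 + 2.67*s^4 + 3.08*s^3 - 3.03*s^2 - 0.92*s - 3.28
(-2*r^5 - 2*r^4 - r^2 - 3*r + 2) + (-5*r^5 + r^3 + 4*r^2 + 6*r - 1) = -7*r^5 - 2*r^4 + r^3 + 3*r^2 + 3*r + 1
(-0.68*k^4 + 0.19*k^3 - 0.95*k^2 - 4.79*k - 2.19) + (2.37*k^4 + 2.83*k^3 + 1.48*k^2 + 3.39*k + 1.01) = 1.69*k^4 + 3.02*k^3 + 0.53*k^2 - 1.4*k - 1.18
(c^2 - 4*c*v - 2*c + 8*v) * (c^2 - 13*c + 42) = c^4 - 4*c^3*v - 15*c^3 + 60*c^2*v + 68*c^2 - 272*c*v - 84*c + 336*v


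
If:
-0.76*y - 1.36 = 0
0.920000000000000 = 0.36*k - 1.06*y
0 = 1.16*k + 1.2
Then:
No Solution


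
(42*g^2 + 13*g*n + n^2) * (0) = 0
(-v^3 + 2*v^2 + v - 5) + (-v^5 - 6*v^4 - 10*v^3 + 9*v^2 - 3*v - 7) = -v^5 - 6*v^4 - 11*v^3 + 11*v^2 - 2*v - 12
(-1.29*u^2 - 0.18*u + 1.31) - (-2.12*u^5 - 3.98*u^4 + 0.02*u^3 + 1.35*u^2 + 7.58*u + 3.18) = 2.12*u^5 + 3.98*u^4 - 0.02*u^3 - 2.64*u^2 - 7.76*u - 1.87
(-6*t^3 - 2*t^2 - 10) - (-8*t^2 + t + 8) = -6*t^3 + 6*t^2 - t - 18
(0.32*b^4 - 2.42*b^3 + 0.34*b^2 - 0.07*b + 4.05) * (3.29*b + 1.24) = 1.0528*b^5 - 7.565*b^4 - 1.8822*b^3 + 0.1913*b^2 + 13.2377*b + 5.022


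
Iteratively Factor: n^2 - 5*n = (n - 5)*(n)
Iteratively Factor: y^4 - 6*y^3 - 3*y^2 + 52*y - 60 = (y + 3)*(y^3 - 9*y^2 + 24*y - 20) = (y - 2)*(y + 3)*(y^2 - 7*y + 10) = (y - 5)*(y - 2)*(y + 3)*(y - 2)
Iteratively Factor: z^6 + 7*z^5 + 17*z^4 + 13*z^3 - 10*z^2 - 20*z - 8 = (z + 1)*(z^5 + 6*z^4 + 11*z^3 + 2*z^2 - 12*z - 8) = (z + 1)*(z + 2)*(z^4 + 4*z^3 + 3*z^2 - 4*z - 4) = (z - 1)*(z + 1)*(z + 2)*(z^3 + 5*z^2 + 8*z + 4) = (z - 1)*(z + 1)*(z + 2)^2*(z^2 + 3*z + 2) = (z - 1)*(z + 1)*(z + 2)^3*(z + 1)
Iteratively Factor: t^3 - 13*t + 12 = (t + 4)*(t^2 - 4*t + 3) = (t - 3)*(t + 4)*(t - 1)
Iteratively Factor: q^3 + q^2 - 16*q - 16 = (q - 4)*(q^2 + 5*q + 4) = (q - 4)*(q + 1)*(q + 4)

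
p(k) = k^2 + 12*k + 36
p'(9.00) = 30.00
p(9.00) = 225.00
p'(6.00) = 24.00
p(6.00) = 144.00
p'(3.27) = 18.54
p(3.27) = 85.93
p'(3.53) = 19.06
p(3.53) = 90.82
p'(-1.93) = 8.14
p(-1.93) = 16.56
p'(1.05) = 14.10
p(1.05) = 49.70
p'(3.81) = 19.62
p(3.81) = 96.24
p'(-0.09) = 11.82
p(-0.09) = 34.93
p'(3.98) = 19.96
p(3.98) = 99.60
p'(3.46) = 18.92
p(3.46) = 89.49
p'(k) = 2*k + 12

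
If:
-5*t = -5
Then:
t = 1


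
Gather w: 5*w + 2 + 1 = 5*w + 3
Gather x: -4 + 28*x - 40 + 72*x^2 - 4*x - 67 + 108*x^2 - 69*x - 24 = 180*x^2 - 45*x - 135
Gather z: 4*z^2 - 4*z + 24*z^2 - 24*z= 28*z^2 - 28*z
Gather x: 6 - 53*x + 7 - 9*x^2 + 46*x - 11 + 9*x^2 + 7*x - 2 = 0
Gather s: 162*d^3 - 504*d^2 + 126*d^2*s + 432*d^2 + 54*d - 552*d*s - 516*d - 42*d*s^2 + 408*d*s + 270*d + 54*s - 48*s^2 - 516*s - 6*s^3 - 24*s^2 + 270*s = 162*d^3 - 72*d^2 - 192*d - 6*s^3 + s^2*(-42*d - 72) + s*(126*d^2 - 144*d - 192)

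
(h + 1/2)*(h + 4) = h^2 + 9*h/2 + 2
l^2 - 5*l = l*(l - 5)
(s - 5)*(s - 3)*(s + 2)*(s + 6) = s^4 - 37*s^2 + 24*s + 180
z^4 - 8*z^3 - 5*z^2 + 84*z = z*(z - 7)*(z - 4)*(z + 3)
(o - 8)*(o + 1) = o^2 - 7*o - 8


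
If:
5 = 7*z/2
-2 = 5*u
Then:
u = -2/5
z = 10/7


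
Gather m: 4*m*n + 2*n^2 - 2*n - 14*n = 4*m*n + 2*n^2 - 16*n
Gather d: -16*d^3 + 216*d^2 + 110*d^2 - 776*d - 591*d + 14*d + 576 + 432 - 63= -16*d^3 + 326*d^2 - 1353*d + 945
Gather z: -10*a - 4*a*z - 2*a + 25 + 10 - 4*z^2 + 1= -4*a*z - 12*a - 4*z^2 + 36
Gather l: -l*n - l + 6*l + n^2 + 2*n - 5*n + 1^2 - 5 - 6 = l*(5 - n) + n^2 - 3*n - 10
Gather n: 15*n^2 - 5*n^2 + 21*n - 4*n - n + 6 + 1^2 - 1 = 10*n^2 + 16*n + 6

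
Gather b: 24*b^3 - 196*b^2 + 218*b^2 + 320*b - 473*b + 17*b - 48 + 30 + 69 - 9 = 24*b^3 + 22*b^2 - 136*b + 42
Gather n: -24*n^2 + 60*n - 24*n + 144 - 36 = -24*n^2 + 36*n + 108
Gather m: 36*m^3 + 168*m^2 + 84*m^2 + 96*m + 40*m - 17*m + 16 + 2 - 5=36*m^3 + 252*m^2 + 119*m + 13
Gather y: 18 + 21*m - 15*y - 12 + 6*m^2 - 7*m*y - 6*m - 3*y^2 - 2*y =6*m^2 + 15*m - 3*y^2 + y*(-7*m - 17) + 6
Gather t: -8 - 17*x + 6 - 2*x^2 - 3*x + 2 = -2*x^2 - 20*x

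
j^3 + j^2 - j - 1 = (j - 1)*(j + 1)^2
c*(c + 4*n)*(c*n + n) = c^3*n + 4*c^2*n^2 + c^2*n + 4*c*n^2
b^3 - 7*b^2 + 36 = (b - 6)*(b - 3)*(b + 2)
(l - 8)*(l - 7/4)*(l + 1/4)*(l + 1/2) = l^4 - 9*l^3 + 109*l^2/16 + 297*l/32 + 7/4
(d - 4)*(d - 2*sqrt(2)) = d^2 - 4*d - 2*sqrt(2)*d + 8*sqrt(2)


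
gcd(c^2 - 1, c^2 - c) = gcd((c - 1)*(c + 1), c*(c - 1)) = c - 1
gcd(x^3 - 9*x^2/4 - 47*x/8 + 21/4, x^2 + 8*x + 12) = x + 2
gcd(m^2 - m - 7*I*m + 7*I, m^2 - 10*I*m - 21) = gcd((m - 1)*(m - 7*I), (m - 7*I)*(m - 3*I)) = m - 7*I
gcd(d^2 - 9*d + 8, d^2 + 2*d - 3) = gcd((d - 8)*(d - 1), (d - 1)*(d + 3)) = d - 1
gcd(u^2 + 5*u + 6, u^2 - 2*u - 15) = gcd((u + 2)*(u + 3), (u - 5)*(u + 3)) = u + 3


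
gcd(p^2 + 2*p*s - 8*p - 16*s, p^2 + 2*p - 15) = 1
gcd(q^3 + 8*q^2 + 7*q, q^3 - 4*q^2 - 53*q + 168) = q + 7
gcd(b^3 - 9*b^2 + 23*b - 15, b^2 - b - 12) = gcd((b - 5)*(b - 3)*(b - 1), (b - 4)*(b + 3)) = 1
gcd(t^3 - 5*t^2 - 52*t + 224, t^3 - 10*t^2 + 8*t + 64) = t^2 - 12*t + 32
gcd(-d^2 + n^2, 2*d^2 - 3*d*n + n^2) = d - n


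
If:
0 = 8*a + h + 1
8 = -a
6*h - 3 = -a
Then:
No Solution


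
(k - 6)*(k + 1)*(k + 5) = k^3 - 31*k - 30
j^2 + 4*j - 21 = (j - 3)*(j + 7)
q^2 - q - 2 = (q - 2)*(q + 1)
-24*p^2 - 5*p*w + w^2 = (-8*p + w)*(3*p + w)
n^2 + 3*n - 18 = (n - 3)*(n + 6)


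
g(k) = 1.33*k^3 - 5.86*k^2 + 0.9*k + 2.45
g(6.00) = 84.17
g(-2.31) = -47.29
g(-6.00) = -501.19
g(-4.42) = -230.86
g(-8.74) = -1340.99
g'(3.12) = 3.17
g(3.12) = -11.39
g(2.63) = -11.52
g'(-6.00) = 214.86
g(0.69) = 0.72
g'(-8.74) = 408.12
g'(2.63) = -2.33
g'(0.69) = -5.29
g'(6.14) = 79.36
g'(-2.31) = 49.26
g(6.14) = 94.92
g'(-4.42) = 130.65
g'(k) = 3.99*k^2 - 11.72*k + 0.9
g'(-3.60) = 94.80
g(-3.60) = -138.79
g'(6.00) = 74.22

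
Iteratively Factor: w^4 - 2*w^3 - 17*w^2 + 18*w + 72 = (w + 2)*(w^3 - 4*w^2 - 9*w + 36) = (w - 4)*(w + 2)*(w^2 - 9) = (w - 4)*(w - 3)*(w + 2)*(w + 3)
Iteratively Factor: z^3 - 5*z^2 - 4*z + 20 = (z - 2)*(z^2 - 3*z - 10) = (z - 2)*(z + 2)*(z - 5)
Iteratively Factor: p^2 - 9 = (p - 3)*(p + 3)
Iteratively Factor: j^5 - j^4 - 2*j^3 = (j)*(j^4 - j^3 - 2*j^2) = j^2*(j^3 - j^2 - 2*j) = j^2*(j + 1)*(j^2 - 2*j) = j^3*(j + 1)*(j - 2)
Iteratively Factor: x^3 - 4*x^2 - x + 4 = (x + 1)*(x^2 - 5*x + 4) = (x - 1)*(x + 1)*(x - 4)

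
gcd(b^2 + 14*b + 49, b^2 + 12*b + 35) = b + 7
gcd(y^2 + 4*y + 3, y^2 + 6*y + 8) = 1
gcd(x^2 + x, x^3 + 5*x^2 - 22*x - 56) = 1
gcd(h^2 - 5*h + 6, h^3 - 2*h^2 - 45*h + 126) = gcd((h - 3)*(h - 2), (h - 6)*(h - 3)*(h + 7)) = h - 3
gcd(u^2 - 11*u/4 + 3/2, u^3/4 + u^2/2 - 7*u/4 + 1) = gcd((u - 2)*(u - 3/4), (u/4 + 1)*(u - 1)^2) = 1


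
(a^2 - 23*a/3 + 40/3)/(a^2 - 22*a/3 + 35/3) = (3*a - 8)/(3*a - 7)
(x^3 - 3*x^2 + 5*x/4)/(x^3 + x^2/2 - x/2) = (x - 5/2)/(x + 1)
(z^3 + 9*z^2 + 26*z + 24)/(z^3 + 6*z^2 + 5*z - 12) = (z + 2)/(z - 1)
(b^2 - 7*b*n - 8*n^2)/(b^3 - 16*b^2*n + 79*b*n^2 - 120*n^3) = (b + n)/(b^2 - 8*b*n + 15*n^2)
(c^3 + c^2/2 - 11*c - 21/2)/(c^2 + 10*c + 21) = (2*c^2 - 5*c - 7)/(2*(c + 7))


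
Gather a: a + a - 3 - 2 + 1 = 2*a - 4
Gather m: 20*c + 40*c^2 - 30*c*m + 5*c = 40*c^2 - 30*c*m + 25*c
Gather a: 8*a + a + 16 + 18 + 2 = 9*a + 36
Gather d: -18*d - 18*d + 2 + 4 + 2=8 - 36*d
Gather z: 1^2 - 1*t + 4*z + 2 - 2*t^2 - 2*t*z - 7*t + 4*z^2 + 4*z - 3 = -2*t^2 - 8*t + 4*z^2 + z*(8 - 2*t)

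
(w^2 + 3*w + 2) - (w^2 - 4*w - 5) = 7*w + 7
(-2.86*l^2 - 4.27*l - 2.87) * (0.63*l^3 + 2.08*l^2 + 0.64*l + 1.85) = -1.8018*l^5 - 8.6389*l^4 - 12.5201*l^3 - 13.9934*l^2 - 9.7363*l - 5.3095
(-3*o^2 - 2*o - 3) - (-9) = -3*o^2 - 2*o + 6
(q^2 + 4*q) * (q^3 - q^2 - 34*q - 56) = q^5 + 3*q^4 - 38*q^3 - 192*q^2 - 224*q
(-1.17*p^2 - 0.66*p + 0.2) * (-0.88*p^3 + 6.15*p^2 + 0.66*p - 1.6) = 1.0296*p^5 - 6.6147*p^4 - 5.0072*p^3 + 2.6664*p^2 + 1.188*p - 0.32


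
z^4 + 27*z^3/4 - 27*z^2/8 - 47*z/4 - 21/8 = (z - 3/2)*(z + 1/4)*(z + 1)*(z + 7)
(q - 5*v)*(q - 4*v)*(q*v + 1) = q^3*v - 9*q^2*v^2 + q^2 + 20*q*v^3 - 9*q*v + 20*v^2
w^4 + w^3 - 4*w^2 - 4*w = w*(w - 2)*(w + 1)*(w + 2)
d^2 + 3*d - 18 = (d - 3)*(d + 6)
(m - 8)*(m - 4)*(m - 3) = m^3 - 15*m^2 + 68*m - 96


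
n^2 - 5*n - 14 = (n - 7)*(n + 2)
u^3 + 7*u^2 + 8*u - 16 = (u - 1)*(u + 4)^2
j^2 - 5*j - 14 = (j - 7)*(j + 2)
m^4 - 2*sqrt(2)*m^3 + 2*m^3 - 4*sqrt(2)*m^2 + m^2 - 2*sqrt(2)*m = m*(m + 1)^2*(m - 2*sqrt(2))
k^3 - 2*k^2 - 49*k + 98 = (k - 7)*(k - 2)*(k + 7)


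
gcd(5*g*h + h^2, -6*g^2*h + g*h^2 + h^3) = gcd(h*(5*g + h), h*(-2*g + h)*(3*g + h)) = h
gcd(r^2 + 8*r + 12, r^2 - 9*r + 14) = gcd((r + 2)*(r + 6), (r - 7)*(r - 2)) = 1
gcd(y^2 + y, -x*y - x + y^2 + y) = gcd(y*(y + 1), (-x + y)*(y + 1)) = y + 1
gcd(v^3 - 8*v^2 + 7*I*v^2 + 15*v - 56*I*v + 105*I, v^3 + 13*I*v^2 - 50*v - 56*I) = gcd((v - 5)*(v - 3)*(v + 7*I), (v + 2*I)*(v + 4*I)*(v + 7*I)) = v + 7*I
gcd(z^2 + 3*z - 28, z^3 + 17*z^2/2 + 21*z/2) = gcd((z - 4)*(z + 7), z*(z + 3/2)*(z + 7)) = z + 7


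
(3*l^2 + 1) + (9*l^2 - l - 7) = 12*l^2 - l - 6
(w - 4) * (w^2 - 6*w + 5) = w^3 - 10*w^2 + 29*w - 20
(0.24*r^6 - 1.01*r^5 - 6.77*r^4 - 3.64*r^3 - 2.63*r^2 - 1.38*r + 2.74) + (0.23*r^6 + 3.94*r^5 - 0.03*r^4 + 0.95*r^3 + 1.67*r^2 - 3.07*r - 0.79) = 0.47*r^6 + 2.93*r^5 - 6.8*r^4 - 2.69*r^3 - 0.96*r^2 - 4.45*r + 1.95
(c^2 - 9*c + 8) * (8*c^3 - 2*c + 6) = 8*c^5 - 72*c^4 + 62*c^3 + 24*c^2 - 70*c + 48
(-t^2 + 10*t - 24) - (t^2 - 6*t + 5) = -2*t^2 + 16*t - 29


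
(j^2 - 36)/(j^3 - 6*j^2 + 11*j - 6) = (j^2 - 36)/(j^3 - 6*j^2 + 11*j - 6)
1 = 1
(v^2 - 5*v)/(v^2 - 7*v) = (v - 5)/(v - 7)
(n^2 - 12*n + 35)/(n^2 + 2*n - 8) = (n^2 - 12*n + 35)/(n^2 + 2*n - 8)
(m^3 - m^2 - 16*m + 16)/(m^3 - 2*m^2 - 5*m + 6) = (m^2 - 16)/(m^2 - m - 6)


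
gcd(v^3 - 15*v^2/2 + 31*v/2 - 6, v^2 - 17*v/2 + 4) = v - 1/2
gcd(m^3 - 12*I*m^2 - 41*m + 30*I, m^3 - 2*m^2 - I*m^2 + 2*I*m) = m - I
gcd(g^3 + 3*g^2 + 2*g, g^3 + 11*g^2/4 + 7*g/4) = g^2 + g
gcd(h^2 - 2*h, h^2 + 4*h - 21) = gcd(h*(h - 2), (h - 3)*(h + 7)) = 1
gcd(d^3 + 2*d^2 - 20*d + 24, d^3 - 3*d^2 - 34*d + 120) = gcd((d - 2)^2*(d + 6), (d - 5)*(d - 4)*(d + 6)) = d + 6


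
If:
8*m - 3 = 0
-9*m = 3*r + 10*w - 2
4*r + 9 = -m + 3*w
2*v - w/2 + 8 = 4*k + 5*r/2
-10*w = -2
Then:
No Solution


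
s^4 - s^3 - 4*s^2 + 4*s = s*(s - 2)*(s - 1)*(s + 2)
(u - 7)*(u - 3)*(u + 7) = u^3 - 3*u^2 - 49*u + 147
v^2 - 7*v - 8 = (v - 8)*(v + 1)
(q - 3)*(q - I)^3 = q^4 - 3*q^3 - 3*I*q^3 - 3*q^2 + 9*I*q^2 + 9*q + I*q - 3*I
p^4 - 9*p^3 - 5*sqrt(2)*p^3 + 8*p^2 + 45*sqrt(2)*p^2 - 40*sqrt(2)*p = p*(p - 8)*(p - 1)*(p - 5*sqrt(2))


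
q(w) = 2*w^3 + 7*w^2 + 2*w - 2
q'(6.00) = 302.00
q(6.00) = 694.00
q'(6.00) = 302.00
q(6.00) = 694.00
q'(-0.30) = -1.66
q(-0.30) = -2.02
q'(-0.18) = -0.33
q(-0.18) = -2.14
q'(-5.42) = 102.38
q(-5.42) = -125.65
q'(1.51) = 36.82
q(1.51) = 23.87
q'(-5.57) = 110.17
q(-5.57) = -141.58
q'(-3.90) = 38.66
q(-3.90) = -21.97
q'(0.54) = 11.31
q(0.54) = 1.44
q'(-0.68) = -4.75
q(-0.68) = -0.75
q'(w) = 6*w^2 + 14*w + 2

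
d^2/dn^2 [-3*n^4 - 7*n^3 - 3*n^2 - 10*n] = -36*n^2 - 42*n - 6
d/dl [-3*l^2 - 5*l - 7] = -6*l - 5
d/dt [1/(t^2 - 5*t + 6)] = (5 - 2*t)/(t^2 - 5*t + 6)^2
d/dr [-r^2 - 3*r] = -2*r - 3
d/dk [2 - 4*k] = -4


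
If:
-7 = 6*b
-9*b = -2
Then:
No Solution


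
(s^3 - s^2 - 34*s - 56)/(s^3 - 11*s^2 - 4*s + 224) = (s + 2)/(s - 8)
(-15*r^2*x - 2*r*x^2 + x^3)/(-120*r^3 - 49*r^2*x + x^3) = x*(-5*r + x)/(-40*r^2 - 3*r*x + x^2)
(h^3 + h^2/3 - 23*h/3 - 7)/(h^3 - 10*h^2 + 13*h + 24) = (h + 7/3)/(h - 8)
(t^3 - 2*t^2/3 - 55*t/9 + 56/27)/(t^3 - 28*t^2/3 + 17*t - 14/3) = (t^2 - t/3 - 56/9)/(t^2 - 9*t + 14)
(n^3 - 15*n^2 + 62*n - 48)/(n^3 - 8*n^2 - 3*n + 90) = (n^2 - 9*n + 8)/(n^2 - 2*n - 15)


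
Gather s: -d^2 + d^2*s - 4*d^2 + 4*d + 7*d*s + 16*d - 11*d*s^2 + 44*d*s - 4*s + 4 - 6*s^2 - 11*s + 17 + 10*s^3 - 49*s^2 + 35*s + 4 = -5*d^2 + 20*d + 10*s^3 + s^2*(-11*d - 55) + s*(d^2 + 51*d + 20) + 25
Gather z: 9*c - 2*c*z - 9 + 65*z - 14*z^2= 9*c - 14*z^2 + z*(65 - 2*c) - 9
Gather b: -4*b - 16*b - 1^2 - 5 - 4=-20*b - 10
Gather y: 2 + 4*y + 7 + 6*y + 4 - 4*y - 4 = 6*y + 9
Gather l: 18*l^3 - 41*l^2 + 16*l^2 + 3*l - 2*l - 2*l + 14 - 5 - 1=18*l^3 - 25*l^2 - l + 8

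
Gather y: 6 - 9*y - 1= 5 - 9*y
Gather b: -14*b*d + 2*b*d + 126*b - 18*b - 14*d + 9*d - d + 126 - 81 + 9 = b*(108 - 12*d) - 6*d + 54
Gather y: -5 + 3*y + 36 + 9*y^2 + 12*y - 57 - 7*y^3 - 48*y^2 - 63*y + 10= -7*y^3 - 39*y^2 - 48*y - 16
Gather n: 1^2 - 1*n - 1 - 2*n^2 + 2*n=-2*n^2 + n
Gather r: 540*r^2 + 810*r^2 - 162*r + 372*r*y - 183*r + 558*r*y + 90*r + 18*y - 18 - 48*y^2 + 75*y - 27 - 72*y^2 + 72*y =1350*r^2 + r*(930*y - 255) - 120*y^2 + 165*y - 45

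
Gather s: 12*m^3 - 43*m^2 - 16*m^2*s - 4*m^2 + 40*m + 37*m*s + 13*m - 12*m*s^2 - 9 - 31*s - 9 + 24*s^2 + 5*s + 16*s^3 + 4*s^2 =12*m^3 - 47*m^2 + 53*m + 16*s^3 + s^2*(28 - 12*m) + s*(-16*m^2 + 37*m - 26) - 18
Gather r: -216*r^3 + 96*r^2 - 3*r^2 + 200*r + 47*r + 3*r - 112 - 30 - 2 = -216*r^3 + 93*r^2 + 250*r - 144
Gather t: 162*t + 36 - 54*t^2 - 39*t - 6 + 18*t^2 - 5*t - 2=-36*t^2 + 118*t + 28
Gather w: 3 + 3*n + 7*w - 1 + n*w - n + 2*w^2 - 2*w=2*n + 2*w^2 + w*(n + 5) + 2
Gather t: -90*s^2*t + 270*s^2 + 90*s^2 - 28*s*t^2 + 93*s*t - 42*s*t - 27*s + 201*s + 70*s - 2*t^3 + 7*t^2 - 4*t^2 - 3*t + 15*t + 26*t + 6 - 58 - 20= 360*s^2 + 244*s - 2*t^3 + t^2*(3 - 28*s) + t*(-90*s^2 + 51*s + 38) - 72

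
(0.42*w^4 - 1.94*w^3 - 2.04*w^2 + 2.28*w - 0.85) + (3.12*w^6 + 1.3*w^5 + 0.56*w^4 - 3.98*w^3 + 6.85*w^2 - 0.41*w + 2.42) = 3.12*w^6 + 1.3*w^5 + 0.98*w^4 - 5.92*w^3 + 4.81*w^2 + 1.87*w + 1.57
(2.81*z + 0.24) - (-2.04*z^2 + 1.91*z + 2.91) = 2.04*z^2 + 0.9*z - 2.67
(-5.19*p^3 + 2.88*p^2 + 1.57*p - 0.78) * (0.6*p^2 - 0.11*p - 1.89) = -3.114*p^5 + 2.2989*p^4 + 10.4343*p^3 - 6.0839*p^2 - 2.8815*p + 1.4742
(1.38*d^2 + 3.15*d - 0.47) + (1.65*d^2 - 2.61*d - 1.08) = 3.03*d^2 + 0.54*d - 1.55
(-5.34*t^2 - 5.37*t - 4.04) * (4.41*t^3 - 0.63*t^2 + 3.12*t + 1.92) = -23.5494*t^5 - 20.3175*t^4 - 31.0941*t^3 - 24.462*t^2 - 22.9152*t - 7.7568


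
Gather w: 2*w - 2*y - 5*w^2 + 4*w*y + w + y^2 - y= -5*w^2 + w*(4*y + 3) + y^2 - 3*y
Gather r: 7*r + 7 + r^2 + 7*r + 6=r^2 + 14*r + 13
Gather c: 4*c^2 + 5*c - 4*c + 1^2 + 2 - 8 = 4*c^2 + c - 5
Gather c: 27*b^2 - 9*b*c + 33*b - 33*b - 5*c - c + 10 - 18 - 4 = 27*b^2 + c*(-9*b - 6) - 12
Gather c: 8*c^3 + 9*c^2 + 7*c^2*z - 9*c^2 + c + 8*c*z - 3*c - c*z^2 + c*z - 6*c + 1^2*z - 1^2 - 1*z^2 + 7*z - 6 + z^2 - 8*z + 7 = 8*c^3 + 7*c^2*z + c*(-z^2 + 9*z - 8)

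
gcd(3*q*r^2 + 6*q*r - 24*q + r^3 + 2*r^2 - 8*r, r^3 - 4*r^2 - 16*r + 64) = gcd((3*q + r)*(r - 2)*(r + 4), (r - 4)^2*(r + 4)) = r + 4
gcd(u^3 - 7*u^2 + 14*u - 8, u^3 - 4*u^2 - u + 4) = u^2 - 5*u + 4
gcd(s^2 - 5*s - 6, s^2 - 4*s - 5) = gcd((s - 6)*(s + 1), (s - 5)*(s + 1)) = s + 1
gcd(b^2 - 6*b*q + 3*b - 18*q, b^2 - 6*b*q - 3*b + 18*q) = -b + 6*q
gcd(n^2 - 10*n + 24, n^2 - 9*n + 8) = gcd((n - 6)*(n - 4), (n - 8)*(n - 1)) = 1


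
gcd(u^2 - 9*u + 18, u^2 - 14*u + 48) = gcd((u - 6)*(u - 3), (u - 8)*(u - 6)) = u - 6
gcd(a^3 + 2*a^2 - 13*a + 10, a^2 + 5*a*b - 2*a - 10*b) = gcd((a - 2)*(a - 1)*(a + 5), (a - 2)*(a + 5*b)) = a - 2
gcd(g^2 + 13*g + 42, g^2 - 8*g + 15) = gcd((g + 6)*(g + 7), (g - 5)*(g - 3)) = 1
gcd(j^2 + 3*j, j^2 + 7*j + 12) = j + 3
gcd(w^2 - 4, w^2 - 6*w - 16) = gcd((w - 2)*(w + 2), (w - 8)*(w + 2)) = w + 2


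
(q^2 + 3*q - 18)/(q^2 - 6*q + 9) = (q + 6)/(q - 3)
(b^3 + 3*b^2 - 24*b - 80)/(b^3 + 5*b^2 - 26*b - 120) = (b + 4)/(b + 6)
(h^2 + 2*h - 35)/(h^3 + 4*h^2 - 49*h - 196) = (h - 5)/(h^2 - 3*h - 28)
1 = 1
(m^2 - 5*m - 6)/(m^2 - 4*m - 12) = (m + 1)/(m + 2)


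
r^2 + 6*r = r*(r + 6)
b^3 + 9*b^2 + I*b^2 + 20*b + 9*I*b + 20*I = (b + 4)*(b + 5)*(b + I)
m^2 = m^2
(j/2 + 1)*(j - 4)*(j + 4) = j^3/2 + j^2 - 8*j - 16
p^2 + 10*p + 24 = (p + 4)*(p + 6)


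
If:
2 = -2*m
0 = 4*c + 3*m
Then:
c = 3/4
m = -1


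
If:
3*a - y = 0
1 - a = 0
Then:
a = 1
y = 3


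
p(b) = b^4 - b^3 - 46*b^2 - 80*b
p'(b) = 4*b^3 - 3*b^2 - 92*b - 80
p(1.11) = -145.33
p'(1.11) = -180.35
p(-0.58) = 31.23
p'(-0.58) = -28.43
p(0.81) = -95.08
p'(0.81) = -154.36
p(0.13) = -11.18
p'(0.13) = -92.00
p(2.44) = -448.15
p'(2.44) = -264.23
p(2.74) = -528.76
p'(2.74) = -272.32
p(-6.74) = 819.38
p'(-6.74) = -820.93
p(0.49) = -50.30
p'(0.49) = -125.33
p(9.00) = 1386.00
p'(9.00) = 1765.00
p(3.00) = -600.00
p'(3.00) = -275.00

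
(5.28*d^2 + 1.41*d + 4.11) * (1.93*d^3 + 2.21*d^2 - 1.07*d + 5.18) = 10.1904*d^5 + 14.3901*d^4 + 5.3988*d^3 + 34.9248*d^2 + 2.9061*d + 21.2898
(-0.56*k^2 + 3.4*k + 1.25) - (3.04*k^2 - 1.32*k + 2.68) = -3.6*k^2 + 4.72*k - 1.43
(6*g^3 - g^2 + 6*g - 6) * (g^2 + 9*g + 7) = 6*g^5 + 53*g^4 + 39*g^3 + 41*g^2 - 12*g - 42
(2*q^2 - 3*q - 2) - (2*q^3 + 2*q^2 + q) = -2*q^3 - 4*q - 2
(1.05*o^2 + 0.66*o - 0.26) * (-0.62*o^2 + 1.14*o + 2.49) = -0.651*o^4 + 0.7878*o^3 + 3.5281*o^2 + 1.347*o - 0.6474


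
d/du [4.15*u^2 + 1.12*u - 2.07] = 8.3*u + 1.12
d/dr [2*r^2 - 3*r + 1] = 4*r - 3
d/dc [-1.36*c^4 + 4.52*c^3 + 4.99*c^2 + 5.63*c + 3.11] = -5.44*c^3 + 13.56*c^2 + 9.98*c + 5.63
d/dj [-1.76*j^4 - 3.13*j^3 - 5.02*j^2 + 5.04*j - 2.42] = -7.04*j^3 - 9.39*j^2 - 10.04*j + 5.04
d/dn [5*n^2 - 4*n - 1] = 10*n - 4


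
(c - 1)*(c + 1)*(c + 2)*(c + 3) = c^4 + 5*c^3 + 5*c^2 - 5*c - 6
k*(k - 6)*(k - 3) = k^3 - 9*k^2 + 18*k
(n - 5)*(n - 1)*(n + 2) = n^3 - 4*n^2 - 7*n + 10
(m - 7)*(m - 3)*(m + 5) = m^3 - 5*m^2 - 29*m + 105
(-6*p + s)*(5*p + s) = -30*p^2 - p*s + s^2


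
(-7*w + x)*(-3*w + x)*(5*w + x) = 105*w^3 - 29*w^2*x - 5*w*x^2 + x^3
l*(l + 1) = l^2 + l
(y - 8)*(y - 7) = y^2 - 15*y + 56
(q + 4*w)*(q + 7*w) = q^2 + 11*q*w + 28*w^2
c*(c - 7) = c^2 - 7*c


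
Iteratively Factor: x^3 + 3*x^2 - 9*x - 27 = (x + 3)*(x^2 - 9) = (x + 3)^2*(x - 3)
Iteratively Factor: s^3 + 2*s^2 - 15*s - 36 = (s + 3)*(s^2 - s - 12) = (s - 4)*(s + 3)*(s + 3)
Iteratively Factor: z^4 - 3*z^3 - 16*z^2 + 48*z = (z + 4)*(z^3 - 7*z^2 + 12*z) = (z - 3)*(z + 4)*(z^2 - 4*z) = z*(z - 3)*(z + 4)*(z - 4)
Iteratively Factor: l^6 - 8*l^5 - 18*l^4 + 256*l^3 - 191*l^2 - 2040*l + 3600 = (l + 4)*(l^5 - 12*l^4 + 30*l^3 + 136*l^2 - 735*l + 900) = (l - 5)*(l + 4)*(l^4 - 7*l^3 - 5*l^2 + 111*l - 180) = (l - 5)^2*(l + 4)*(l^3 - 2*l^2 - 15*l + 36) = (l - 5)^2*(l + 4)^2*(l^2 - 6*l + 9) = (l - 5)^2*(l - 3)*(l + 4)^2*(l - 3)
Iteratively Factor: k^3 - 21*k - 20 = (k + 1)*(k^2 - k - 20) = (k + 1)*(k + 4)*(k - 5)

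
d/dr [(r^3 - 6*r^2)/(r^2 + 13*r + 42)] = r*(r^3 + 26*r^2 + 48*r - 504)/(r^4 + 26*r^3 + 253*r^2 + 1092*r + 1764)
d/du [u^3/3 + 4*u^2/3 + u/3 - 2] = u^2 + 8*u/3 + 1/3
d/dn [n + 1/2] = 1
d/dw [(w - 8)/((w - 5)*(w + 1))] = (-w^2 + 16*w - 37)/(w^4 - 8*w^3 + 6*w^2 + 40*w + 25)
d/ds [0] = 0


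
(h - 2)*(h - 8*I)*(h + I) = h^3 - 2*h^2 - 7*I*h^2 + 8*h + 14*I*h - 16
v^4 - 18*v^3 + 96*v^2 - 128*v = v*(v - 8)^2*(v - 2)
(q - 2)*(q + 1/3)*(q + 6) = q^3 + 13*q^2/3 - 32*q/3 - 4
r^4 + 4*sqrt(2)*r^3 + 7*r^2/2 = r^2*(r + sqrt(2)/2)*(r + 7*sqrt(2)/2)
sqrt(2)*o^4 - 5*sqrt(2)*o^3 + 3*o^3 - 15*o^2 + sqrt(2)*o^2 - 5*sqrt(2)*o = o*(o - 5)*(o + sqrt(2))*(sqrt(2)*o + 1)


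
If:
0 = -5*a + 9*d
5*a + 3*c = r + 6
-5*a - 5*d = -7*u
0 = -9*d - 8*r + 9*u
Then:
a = 9*u/10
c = 2 - 21*u/16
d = u/2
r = 9*u/16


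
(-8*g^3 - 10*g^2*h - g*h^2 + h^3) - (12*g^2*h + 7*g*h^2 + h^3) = -8*g^3 - 22*g^2*h - 8*g*h^2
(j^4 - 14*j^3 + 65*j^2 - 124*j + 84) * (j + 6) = j^5 - 8*j^4 - 19*j^3 + 266*j^2 - 660*j + 504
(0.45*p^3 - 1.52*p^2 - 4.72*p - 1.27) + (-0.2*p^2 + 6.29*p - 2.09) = 0.45*p^3 - 1.72*p^2 + 1.57*p - 3.36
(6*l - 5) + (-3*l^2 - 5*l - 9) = -3*l^2 + l - 14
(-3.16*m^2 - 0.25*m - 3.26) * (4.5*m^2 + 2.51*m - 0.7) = -14.22*m^4 - 9.0566*m^3 - 13.0855*m^2 - 8.0076*m + 2.282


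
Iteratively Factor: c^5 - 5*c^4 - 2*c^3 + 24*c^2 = (c)*(c^4 - 5*c^3 - 2*c^2 + 24*c) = c*(c - 3)*(c^3 - 2*c^2 - 8*c) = c*(c - 4)*(c - 3)*(c^2 + 2*c) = c^2*(c - 4)*(c - 3)*(c + 2)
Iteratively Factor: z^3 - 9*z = (z)*(z^2 - 9) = z*(z - 3)*(z + 3)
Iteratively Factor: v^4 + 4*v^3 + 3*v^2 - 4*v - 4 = (v + 2)*(v^3 + 2*v^2 - v - 2) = (v + 2)^2*(v^2 - 1) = (v - 1)*(v + 2)^2*(v + 1)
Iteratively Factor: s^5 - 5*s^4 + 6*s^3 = (s - 2)*(s^4 - 3*s^3) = s*(s - 2)*(s^3 - 3*s^2) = s*(s - 3)*(s - 2)*(s^2) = s^2*(s - 3)*(s - 2)*(s)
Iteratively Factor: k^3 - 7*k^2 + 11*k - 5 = (k - 1)*(k^2 - 6*k + 5) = (k - 1)^2*(k - 5)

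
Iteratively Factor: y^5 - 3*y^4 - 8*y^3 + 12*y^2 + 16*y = (y)*(y^4 - 3*y^3 - 8*y^2 + 12*y + 16) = y*(y - 2)*(y^3 - y^2 - 10*y - 8) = y*(y - 2)*(y + 1)*(y^2 - 2*y - 8) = y*(y - 2)*(y + 1)*(y + 2)*(y - 4)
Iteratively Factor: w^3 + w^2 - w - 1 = (w - 1)*(w^2 + 2*w + 1) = (w - 1)*(w + 1)*(w + 1)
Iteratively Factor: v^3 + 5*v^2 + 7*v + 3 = (v + 1)*(v^2 + 4*v + 3) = (v + 1)^2*(v + 3)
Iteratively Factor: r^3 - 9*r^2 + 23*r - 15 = (r - 3)*(r^2 - 6*r + 5) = (r - 3)*(r - 1)*(r - 5)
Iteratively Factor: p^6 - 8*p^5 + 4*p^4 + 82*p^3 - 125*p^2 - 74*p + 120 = (p + 1)*(p^5 - 9*p^4 + 13*p^3 + 69*p^2 - 194*p + 120) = (p - 4)*(p + 1)*(p^4 - 5*p^3 - 7*p^2 + 41*p - 30) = (p - 4)*(p - 1)*(p + 1)*(p^3 - 4*p^2 - 11*p + 30) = (p - 5)*(p - 4)*(p - 1)*(p + 1)*(p^2 + p - 6) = (p - 5)*(p - 4)*(p - 1)*(p + 1)*(p + 3)*(p - 2)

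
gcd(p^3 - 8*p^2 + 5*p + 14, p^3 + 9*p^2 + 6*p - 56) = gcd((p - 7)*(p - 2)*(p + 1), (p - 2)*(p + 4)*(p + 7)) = p - 2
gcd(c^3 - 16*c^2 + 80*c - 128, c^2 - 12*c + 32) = c^2 - 12*c + 32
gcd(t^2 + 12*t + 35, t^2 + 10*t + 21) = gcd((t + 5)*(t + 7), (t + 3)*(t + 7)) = t + 7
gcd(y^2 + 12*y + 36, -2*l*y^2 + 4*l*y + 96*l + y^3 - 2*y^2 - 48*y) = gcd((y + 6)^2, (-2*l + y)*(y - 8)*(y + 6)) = y + 6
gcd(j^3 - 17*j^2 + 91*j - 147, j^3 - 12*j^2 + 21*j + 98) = j^2 - 14*j + 49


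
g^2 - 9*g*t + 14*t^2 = (g - 7*t)*(g - 2*t)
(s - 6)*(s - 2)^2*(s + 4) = s^4 - 6*s^3 - 12*s^2 + 88*s - 96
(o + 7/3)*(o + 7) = o^2 + 28*o/3 + 49/3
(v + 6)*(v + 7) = v^2 + 13*v + 42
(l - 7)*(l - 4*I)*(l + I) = l^3 - 7*l^2 - 3*I*l^2 + 4*l + 21*I*l - 28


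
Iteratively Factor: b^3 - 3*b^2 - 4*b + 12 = (b - 2)*(b^2 - b - 6) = (b - 2)*(b + 2)*(b - 3)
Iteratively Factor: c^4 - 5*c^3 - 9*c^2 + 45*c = (c - 5)*(c^3 - 9*c) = c*(c - 5)*(c^2 - 9) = c*(c - 5)*(c - 3)*(c + 3)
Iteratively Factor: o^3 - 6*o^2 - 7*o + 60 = (o - 4)*(o^2 - 2*o - 15) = (o - 4)*(o + 3)*(o - 5)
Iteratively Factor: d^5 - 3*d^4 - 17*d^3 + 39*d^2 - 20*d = (d - 1)*(d^4 - 2*d^3 - 19*d^2 + 20*d) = (d - 5)*(d - 1)*(d^3 + 3*d^2 - 4*d) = d*(d - 5)*(d - 1)*(d^2 + 3*d - 4) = d*(d - 5)*(d - 1)^2*(d + 4)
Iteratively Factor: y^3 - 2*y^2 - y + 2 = (y - 1)*(y^2 - y - 2) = (y - 1)*(y + 1)*(y - 2)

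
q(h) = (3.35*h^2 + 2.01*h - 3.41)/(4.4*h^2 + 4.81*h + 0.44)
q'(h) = (-8.8*h - 4.81)*(3.35*h^2 + 2.01*h - 3.41)/(4.4*h^2 + 4.81*h + 0.44)^2 + (6.7*h + 2.01)/(4.4*h^2 + 4.81*h + 0.44) = (7.2695*h^2 + 32.956*h + 17.2865)/(19.36*h^4 + 42.328*h^3 + 27.0081*h^2 + 4.2328*h + 0.1936)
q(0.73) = -0.03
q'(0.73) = 1.14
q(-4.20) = 0.82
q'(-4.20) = 0.00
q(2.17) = 0.53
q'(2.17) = 0.12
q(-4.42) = 0.82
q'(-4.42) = 0.00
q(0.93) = 0.16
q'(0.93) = 0.71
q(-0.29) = 6.35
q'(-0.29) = 24.38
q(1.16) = 0.29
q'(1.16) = 0.46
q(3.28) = 0.62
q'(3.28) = 0.05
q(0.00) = -7.75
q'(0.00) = 89.29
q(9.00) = 0.71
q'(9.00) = 0.01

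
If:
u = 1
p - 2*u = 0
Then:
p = 2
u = 1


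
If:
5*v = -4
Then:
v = -4/5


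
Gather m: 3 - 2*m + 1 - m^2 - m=-m^2 - 3*m + 4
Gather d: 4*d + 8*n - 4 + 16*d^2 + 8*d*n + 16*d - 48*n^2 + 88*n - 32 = 16*d^2 + d*(8*n + 20) - 48*n^2 + 96*n - 36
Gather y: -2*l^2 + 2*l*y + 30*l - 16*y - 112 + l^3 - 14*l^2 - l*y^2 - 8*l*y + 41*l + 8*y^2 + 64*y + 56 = l^3 - 16*l^2 + 71*l + y^2*(8 - l) + y*(48 - 6*l) - 56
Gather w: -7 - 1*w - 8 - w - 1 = -2*w - 16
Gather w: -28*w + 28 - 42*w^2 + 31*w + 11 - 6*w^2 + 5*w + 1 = -48*w^2 + 8*w + 40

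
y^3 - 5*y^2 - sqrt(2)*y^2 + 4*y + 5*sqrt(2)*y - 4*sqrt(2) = (y - 4)*(y - 1)*(y - sqrt(2))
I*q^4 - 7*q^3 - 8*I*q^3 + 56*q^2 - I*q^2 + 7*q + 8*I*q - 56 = (q - 8)*(q + 1)*(q + 7*I)*(I*q - I)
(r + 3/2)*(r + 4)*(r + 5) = r^3 + 21*r^2/2 + 67*r/2 + 30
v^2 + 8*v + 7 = (v + 1)*(v + 7)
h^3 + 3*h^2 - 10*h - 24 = (h - 3)*(h + 2)*(h + 4)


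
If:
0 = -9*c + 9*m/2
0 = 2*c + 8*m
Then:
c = 0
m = 0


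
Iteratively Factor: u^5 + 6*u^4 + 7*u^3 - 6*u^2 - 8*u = (u + 1)*(u^4 + 5*u^3 + 2*u^2 - 8*u) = (u + 1)*(u + 4)*(u^3 + u^2 - 2*u) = u*(u + 1)*(u + 4)*(u^2 + u - 2) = u*(u - 1)*(u + 1)*(u + 4)*(u + 2)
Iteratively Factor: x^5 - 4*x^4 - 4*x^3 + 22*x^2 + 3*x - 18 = (x + 1)*(x^4 - 5*x^3 + x^2 + 21*x - 18) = (x - 3)*(x + 1)*(x^3 - 2*x^2 - 5*x + 6) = (x - 3)^2*(x + 1)*(x^2 + x - 2) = (x - 3)^2*(x + 1)*(x + 2)*(x - 1)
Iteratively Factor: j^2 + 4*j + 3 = (j + 1)*(j + 3)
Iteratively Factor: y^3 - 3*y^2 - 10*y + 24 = (y + 3)*(y^2 - 6*y + 8) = (y - 4)*(y + 3)*(y - 2)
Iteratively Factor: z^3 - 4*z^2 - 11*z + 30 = (z - 5)*(z^2 + z - 6) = (z - 5)*(z - 2)*(z + 3)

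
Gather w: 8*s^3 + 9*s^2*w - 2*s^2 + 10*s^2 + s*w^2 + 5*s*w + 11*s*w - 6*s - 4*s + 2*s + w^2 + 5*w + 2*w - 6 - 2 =8*s^3 + 8*s^2 - 8*s + w^2*(s + 1) + w*(9*s^2 + 16*s + 7) - 8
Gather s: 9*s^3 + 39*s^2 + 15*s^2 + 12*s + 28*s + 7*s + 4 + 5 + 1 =9*s^3 + 54*s^2 + 47*s + 10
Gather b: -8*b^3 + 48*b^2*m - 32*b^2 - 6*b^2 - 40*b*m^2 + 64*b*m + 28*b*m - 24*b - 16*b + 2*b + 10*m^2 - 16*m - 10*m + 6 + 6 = -8*b^3 + b^2*(48*m - 38) + b*(-40*m^2 + 92*m - 38) + 10*m^2 - 26*m + 12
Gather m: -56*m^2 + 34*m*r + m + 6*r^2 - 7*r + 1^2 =-56*m^2 + m*(34*r + 1) + 6*r^2 - 7*r + 1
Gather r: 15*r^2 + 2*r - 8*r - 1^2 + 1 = 15*r^2 - 6*r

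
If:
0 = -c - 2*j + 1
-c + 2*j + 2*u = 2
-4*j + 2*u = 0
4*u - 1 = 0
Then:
No Solution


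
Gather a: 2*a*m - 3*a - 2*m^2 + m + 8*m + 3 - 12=a*(2*m - 3) - 2*m^2 + 9*m - 9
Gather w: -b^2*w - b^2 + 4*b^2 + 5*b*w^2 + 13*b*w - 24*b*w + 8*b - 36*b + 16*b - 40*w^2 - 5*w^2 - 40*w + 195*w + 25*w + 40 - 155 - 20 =3*b^2 - 12*b + w^2*(5*b - 45) + w*(-b^2 - 11*b + 180) - 135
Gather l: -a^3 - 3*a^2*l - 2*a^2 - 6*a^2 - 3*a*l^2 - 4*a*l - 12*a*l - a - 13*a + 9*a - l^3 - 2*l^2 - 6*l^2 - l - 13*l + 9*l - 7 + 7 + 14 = -a^3 - 8*a^2 - 5*a - l^3 + l^2*(-3*a - 8) + l*(-3*a^2 - 16*a - 5) + 14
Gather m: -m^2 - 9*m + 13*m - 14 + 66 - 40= -m^2 + 4*m + 12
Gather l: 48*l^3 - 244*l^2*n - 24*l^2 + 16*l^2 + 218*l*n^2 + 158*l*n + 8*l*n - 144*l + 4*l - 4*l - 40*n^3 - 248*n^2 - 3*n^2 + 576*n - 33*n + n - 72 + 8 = 48*l^3 + l^2*(-244*n - 8) + l*(218*n^2 + 166*n - 144) - 40*n^3 - 251*n^2 + 544*n - 64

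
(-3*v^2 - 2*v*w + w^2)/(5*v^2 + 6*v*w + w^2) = (-3*v + w)/(5*v + w)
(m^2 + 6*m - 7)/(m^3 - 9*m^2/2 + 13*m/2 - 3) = 2*(m + 7)/(2*m^2 - 7*m + 6)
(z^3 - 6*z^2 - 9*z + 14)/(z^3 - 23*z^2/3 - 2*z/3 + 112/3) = 3*(z - 1)/(3*z - 8)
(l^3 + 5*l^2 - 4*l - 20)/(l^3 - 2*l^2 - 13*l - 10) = (l^2 + 3*l - 10)/(l^2 - 4*l - 5)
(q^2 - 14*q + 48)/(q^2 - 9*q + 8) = (q - 6)/(q - 1)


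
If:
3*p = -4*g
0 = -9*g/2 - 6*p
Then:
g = 0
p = 0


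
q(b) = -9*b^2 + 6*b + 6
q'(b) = 6 - 18*b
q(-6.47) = -409.57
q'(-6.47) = 122.46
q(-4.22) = -179.60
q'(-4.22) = 81.96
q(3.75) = -98.06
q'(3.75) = -61.50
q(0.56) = 6.54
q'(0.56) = -4.08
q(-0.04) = 5.75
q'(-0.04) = 6.72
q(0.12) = 6.59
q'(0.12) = 3.84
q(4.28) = -133.19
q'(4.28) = -71.04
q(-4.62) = -213.82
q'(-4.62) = 89.16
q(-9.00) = -777.00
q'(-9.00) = 168.00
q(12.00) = -1218.00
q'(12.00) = -210.00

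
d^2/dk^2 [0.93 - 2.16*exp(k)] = -2.16*exp(k)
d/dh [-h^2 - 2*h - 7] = -2*h - 2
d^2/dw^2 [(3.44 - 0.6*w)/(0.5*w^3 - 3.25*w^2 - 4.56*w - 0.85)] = (-0.9*w^5 + 16.17*w^4 - 104.851*w^3 + 167.8908*w^2 + 324.6018*w + 128.705168)/(0.125*w^9 - 2.4375*w^8 + 12.42375*w^7 + 9.49437499999999*w^6 - 105.0171*w^5 - 218.043975*w^4 - 169.317066*w^3 - 60.068055*w^2 - 9.8838*w - 0.614125)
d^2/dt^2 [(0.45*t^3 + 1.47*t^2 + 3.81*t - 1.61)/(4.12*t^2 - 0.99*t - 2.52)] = (-1.4210854715202e-14*t^5 + 151.56285*t^3 - 65.663976*t^2 + 293.888952*t - 36.92745)/(69.934528*t^6 - 50.413968*t^5 - 116.212428*t^4 + 60.701157*t^3 + 71.081388*t^2 - 18.860688*t - 16.003008)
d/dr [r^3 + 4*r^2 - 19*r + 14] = 3*r^2 + 8*r - 19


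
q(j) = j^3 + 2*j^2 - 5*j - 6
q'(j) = 3*j^2 + 4*j - 5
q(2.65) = 13.40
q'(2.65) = 26.67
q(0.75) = -8.20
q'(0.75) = -0.31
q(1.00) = -8.00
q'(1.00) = 2.00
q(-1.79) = 3.62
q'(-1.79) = -2.55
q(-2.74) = 2.14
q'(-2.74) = 6.56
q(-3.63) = -9.33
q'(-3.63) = 20.01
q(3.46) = 42.06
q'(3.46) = 44.75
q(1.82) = -2.45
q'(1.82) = 12.22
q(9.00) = 840.00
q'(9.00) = 274.00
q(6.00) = 252.00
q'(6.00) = 127.00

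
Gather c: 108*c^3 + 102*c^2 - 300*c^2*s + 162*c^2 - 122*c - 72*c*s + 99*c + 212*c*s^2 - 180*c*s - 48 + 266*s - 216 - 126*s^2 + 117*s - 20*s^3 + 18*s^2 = 108*c^3 + c^2*(264 - 300*s) + c*(212*s^2 - 252*s - 23) - 20*s^3 - 108*s^2 + 383*s - 264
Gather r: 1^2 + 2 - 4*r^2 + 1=4 - 4*r^2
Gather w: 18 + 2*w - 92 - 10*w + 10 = -8*w - 64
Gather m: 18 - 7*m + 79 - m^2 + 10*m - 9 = -m^2 + 3*m + 88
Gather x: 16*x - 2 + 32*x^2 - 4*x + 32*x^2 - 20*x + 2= 64*x^2 - 8*x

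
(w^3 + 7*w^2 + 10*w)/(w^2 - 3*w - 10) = w*(w + 5)/(w - 5)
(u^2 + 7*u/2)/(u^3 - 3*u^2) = (u + 7/2)/(u*(u - 3))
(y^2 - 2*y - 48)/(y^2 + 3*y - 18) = (y - 8)/(y - 3)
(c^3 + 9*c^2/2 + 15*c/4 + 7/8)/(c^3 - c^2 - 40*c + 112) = (8*c^3 + 36*c^2 + 30*c + 7)/(8*(c^3 - c^2 - 40*c + 112))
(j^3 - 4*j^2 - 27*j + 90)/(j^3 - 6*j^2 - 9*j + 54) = (j + 5)/(j + 3)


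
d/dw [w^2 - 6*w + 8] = 2*w - 6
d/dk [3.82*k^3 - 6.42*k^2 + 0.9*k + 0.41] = 11.46*k^2 - 12.84*k + 0.9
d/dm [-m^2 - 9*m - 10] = -2*m - 9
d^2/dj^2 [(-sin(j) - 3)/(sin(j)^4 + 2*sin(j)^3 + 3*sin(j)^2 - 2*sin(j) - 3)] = (9*sin(j)^9 + 70*sin(j)^8 + 148*sin(j)^7 + 160*sin(j)^6 + 73*sin(j)^5 - 42*sin(j)^4 - 188*sin(j)^3 - 156*sin(j)^2 - 63*sin(j) - 66)/(sin(j)^4 + 2*sin(j)^3 + 3*sin(j)^2 - 2*sin(j) - 3)^3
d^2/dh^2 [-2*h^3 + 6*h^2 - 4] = 12 - 12*h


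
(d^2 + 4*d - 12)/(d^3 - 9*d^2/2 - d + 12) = 2*(d + 6)/(2*d^2 - 5*d - 12)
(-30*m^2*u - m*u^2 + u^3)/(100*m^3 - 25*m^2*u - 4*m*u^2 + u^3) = u*(-6*m + u)/(20*m^2 - 9*m*u + u^2)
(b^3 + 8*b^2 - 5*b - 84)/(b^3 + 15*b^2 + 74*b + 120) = (b^2 + 4*b - 21)/(b^2 + 11*b + 30)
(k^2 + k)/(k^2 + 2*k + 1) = k/(k + 1)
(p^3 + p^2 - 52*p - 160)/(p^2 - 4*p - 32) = p + 5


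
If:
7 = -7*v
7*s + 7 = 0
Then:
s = -1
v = -1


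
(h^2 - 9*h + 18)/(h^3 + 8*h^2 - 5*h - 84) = (h - 6)/(h^2 + 11*h + 28)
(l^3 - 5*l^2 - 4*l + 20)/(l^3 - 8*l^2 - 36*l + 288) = (l^3 - 5*l^2 - 4*l + 20)/(l^3 - 8*l^2 - 36*l + 288)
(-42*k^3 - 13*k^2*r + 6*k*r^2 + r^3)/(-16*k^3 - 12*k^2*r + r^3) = (-21*k^2 + 4*k*r + r^2)/(-8*k^2 - 2*k*r + r^2)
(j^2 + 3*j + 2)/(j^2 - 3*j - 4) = (j + 2)/(j - 4)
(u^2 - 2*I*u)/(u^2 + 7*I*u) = (u - 2*I)/(u + 7*I)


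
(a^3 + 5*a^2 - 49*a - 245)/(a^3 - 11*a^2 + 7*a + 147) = (a^2 + 12*a + 35)/(a^2 - 4*a - 21)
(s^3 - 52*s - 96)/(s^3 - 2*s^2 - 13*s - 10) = (s^2 - 2*s - 48)/(s^2 - 4*s - 5)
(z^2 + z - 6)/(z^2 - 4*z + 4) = (z + 3)/(z - 2)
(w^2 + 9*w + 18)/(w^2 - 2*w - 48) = (w + 3)/(w - 8)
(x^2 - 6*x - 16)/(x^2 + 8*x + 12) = (x - 8)/(x + 6)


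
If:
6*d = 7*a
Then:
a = 6*d/7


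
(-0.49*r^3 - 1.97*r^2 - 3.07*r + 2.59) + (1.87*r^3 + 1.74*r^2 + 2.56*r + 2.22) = 1.38*r^3 - 0.23*r^2 - 0.51*r + 4.81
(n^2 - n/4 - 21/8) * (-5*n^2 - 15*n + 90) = -5*n^4 - 55*n^3/4 + 855*n^2/8 + 135*n/8 - 945/4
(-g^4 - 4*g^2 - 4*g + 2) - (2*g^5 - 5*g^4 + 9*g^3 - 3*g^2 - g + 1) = -2*g^5 + 4*g^4 - 9*g^3 - g^2 - 3*g + 1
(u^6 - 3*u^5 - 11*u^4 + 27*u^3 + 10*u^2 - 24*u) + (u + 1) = u^6 - 3*u^5 - 11*u^4 + 27*u^3 + 10*u^2 - 23*u + 1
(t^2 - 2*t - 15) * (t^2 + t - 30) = t^4 - t^3 - 47*t^2 + 45*t + 450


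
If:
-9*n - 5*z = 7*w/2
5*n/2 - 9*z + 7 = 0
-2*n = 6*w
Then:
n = -35/83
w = 35/249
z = 329/498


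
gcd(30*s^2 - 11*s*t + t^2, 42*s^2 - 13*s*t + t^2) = 6*s - t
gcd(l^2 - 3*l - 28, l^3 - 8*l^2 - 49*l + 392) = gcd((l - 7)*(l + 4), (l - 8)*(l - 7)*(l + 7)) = l - 7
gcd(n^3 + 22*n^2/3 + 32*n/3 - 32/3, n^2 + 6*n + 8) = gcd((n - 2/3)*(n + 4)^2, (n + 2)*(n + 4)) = n + 4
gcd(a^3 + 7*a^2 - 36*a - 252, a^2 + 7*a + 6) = a + 6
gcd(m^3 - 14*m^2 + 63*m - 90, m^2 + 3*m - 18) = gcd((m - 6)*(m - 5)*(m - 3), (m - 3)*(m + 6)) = m - 3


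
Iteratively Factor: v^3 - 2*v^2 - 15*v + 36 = (v - 3)*(v^2 + v - 12) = (v - 3)*(v + 4)*(v - 3)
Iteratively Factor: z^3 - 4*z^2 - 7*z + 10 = (z - 1)*(z^2 - 3*z - 10) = (z - 5)*(z - 1)*(z + 2)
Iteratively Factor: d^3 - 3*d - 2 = (d + 1)*(d^2 - d - 2) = (d + 1)^2*(d - 2)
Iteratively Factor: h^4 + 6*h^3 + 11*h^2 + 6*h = (h + 2)*(h^3 + 4*h^2 + 3*h) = h*(h + 2)*(h^2 + 4*h + 3) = h*(h + 2)*(h + 3)*(h + 1)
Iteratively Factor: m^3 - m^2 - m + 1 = (m - 1)*(m^2 - 1) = (m - 1)^2*(m + 1)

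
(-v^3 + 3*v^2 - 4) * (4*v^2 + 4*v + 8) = -4*v^5 + 8*v^4 + 4*v^3 + 8*v^2 - 16*v - 32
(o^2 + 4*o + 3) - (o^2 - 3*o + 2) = 7*o + 1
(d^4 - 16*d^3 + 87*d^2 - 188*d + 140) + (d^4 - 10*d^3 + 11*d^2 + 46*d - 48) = 2*d^4 - 26*d^3 + 98*d^2 - 142*d + 92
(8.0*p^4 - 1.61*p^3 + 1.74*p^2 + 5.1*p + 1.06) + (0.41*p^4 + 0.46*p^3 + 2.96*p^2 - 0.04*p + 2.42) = 8.41*p^4 - 1.15*p^3 + 4.7*p^2 + 5.06*p + 3.48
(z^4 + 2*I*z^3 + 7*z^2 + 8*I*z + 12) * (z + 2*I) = z^5 + 4*I*z^4 + 3*z^3 + 22*I*z^2 - 4*z + 24*I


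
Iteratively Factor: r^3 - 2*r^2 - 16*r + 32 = (r + 4)*(r^2 - 6*r + 8) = (r - 2)*(r + 4)*(r - 4)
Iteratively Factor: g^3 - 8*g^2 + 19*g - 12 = (g - 1)*(g^2 - 7*g + 12) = (g - 3)*(g - 1)*(g - 4)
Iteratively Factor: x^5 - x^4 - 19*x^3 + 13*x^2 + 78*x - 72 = (x + 3)*(x^4 - 4*x^3 - 7*x^2 + 34*x - 24) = (x - 4)*(x + 3)*(x^3 - 7*x + 6) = (x - 4)*(x + 3)^2*(x^2 - 3*x + 2) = (x - 4)*(x - 2)*(x + 3)^2*(x - 1)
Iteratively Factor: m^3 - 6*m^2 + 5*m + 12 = (m - 4)*(m^2 - 2*m - 3) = (m - 4)*(m - 3)*(m + 1)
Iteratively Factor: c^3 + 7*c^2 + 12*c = (c + 4)*(c^2 + 3*c) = c*(c + 4)*(c + 3)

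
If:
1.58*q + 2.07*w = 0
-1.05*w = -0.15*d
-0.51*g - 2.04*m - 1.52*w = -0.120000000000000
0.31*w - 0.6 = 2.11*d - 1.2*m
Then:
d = 7.0*w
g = -51.1803921568627*w - 1.76470588235294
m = 12.05*w + 0.5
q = -1.31012658227848*w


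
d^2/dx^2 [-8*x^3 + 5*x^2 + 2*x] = 10 - 48*x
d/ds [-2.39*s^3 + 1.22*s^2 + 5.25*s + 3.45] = -7.17*s^2 + 2.44*s + 5.25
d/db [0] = 0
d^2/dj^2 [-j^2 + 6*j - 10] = -2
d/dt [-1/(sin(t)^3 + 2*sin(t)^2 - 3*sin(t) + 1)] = (4*sin(t) - 3*cos(t)^2)*cos(t)/(sin(t)^3 + 2*sin(t)^2 - 3*sin(t) + 1)^2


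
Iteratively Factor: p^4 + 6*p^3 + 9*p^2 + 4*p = (p + 1)*(p^3 + 5*p^2 + 4*p) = (p + 1)*(p + 4)*(p^2 + p) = p*(p + 1)*(p + 4)*(p + 1)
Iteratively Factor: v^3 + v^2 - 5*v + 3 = (v - 1)*(v^2 + 2*v - 3) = (v - 1)^2*(v + 3)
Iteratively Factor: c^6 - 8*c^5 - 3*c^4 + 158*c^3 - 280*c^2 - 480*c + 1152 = (c - 3)*(c^5 - 5*c^4 - 18*c^3 + 104*c^2 + 32*c - 384) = (c - 4)*(c - 3)*(c^4 - c^3 - 22*c^2 + 16*c + 96) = (c - 4)^2*(c - 3)*(c^3 + 3*c^2 - 10*c - 24) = (c - 4)^2*(c - 3)^2*(c^2 + 6*c + 8) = (c - 4)^2*(c - 3)^2*(c + 2)*(c + 4)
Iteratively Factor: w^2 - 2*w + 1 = (w - 1)*(w - 1)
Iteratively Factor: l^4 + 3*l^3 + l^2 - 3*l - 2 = (l + 2)*(l^3 + l^2 - l - 1) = (l + 1)*(l + 2)*(l^2 - 1) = (l - 1)*(l + 1)*(l + 2)*(l + 1)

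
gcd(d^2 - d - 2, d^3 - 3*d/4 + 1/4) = d + 1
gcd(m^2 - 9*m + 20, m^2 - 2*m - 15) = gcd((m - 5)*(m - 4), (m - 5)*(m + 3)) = m - 5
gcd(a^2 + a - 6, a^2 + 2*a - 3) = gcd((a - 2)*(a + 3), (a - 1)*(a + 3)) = a + 3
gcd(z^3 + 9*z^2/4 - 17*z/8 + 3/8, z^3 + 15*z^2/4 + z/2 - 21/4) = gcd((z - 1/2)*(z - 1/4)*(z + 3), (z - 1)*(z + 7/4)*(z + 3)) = z + 3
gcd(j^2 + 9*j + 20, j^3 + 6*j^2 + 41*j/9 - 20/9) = j + 5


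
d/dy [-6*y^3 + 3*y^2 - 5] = 6*y*(1 - 3*y)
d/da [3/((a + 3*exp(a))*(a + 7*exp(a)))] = -(3*(a + 3*exp(a))*(7*exp(a) + 1) + 3*(a + 7*exp(a))*(3*exp(a) + 1))/((a + 3*exp(a))^2*(a + 7*exp(a))^2)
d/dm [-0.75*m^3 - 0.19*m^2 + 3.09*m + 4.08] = -2.25*m^2 - 0.38*m + 3.09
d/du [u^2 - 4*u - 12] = 2*u - 4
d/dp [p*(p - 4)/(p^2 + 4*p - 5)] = 2*(4*p^2 - 5*p + 10)/(p^4 + 8*p^3 + 6*p^2 - 40*p + 25)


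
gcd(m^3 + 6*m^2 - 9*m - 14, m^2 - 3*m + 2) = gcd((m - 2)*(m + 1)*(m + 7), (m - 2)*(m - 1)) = m - 2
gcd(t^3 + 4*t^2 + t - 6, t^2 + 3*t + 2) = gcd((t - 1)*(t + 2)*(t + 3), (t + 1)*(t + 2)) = t + 2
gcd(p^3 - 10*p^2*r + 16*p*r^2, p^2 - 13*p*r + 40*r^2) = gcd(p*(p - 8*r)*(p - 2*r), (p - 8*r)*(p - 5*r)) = p - 8*r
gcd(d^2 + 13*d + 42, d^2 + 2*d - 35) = d + 7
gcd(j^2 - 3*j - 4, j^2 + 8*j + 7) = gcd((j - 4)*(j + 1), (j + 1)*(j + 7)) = j + 1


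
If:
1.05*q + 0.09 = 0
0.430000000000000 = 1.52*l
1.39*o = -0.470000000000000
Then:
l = 0.28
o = -0.34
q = -0.09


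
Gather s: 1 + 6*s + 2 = 6*s + 3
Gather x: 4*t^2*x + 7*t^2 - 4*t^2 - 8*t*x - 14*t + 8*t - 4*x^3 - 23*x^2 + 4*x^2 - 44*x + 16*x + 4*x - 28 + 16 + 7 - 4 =3*t^2 - 6*t - 4*x^3 - 19*x^2 + x*(4*t^2 - 8*t - 24) - 9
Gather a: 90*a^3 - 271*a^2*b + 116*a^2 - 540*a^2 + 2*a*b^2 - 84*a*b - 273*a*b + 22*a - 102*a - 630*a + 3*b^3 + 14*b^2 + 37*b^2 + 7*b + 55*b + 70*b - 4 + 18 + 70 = 90*a^3 + a^2*(-271*b - 424) + a*(2*b^2 - 357*b - 710) + 3*b^3 + 51*b^2 + 132*b + 84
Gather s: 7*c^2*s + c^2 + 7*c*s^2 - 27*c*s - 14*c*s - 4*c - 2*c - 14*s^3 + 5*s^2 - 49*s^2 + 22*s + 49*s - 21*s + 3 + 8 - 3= c^2 - 6*c - 14*s^3 + s^2*(7*c - 44) + s*(7*c^2 - 41*c + 50) + 8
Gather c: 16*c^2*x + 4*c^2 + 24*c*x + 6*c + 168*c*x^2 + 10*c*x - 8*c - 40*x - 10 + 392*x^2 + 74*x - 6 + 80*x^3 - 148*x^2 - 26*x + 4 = c^2*(16*x + 4) + c*(168*x^2 + 34*x - 2) + 80*x^3 + 244*x^2 + 8*x - 12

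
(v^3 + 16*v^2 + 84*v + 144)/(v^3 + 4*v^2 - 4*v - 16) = (v^2 + 12*v + 36)/(v^2 - 4)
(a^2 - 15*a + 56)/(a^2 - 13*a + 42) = (a - 8)/(a - 6)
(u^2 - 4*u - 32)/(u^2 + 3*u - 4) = (u - 8)/(u - 1)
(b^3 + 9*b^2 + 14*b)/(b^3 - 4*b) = (b + 7)/(b - 2)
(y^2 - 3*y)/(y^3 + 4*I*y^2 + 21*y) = (y - 3)/(y^2 + 4*I*y + 21)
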